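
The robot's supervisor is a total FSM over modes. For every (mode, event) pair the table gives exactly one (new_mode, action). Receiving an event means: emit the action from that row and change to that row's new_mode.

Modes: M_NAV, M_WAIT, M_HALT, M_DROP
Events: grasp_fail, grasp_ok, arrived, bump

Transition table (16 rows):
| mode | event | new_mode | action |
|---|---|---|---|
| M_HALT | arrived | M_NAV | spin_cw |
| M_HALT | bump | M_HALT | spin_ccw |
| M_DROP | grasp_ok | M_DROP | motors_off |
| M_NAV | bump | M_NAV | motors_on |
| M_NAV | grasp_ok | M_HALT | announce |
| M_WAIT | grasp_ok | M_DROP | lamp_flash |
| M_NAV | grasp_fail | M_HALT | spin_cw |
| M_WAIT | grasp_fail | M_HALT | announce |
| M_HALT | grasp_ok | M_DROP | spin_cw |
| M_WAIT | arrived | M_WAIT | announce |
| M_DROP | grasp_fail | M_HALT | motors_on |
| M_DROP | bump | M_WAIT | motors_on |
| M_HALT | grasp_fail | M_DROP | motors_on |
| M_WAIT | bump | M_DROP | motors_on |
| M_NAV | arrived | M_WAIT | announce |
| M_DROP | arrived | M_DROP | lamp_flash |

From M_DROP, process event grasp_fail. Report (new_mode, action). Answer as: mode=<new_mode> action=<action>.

mode=M_HALT action=motors_on

current mode = M_DROP; filter table to that mode:
  (M_DROP, grasp_ok) → (M_DROP, motors_off)
  (M_DROP, grasp_fail) → (M_HALT, motors_on)  ← event matches
  (M_DROP, bump) → (M_WAIT, motors_on)
  (M_DROP, arrived) → (M_DROP, lamp_flash)
event = grasp_fail selects (M_HALT, motors_on)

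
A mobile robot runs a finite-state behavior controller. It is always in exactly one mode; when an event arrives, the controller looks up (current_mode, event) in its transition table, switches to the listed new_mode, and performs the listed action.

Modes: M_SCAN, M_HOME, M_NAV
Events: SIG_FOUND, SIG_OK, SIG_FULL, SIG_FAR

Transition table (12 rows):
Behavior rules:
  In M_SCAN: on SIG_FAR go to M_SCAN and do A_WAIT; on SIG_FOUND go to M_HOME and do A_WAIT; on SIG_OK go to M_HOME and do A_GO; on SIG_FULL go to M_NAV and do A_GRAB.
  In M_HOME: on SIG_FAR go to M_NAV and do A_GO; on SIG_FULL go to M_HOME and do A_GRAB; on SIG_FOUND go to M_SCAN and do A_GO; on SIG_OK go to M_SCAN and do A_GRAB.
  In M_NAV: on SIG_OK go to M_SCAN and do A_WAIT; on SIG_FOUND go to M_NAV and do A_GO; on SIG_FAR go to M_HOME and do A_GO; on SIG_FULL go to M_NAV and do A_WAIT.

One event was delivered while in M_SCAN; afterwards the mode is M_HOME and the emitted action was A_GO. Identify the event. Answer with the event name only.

SIG_OK

try SIG_FOUND: (M_SCAN, SIG_FOUND) → (M_HOME, A_WAIT)
try SIG_OK: (M_SCAN, SIG_OK) → (M_HOME, A_GO)  ← matches
try SIG_FULL: (M_SCAN, SIG_FULL) → (M_NAV, A_GRAB)
try SIG_FAR: (M_SCAN, SIG_FAR) → (M_SCAN, A_WAIT)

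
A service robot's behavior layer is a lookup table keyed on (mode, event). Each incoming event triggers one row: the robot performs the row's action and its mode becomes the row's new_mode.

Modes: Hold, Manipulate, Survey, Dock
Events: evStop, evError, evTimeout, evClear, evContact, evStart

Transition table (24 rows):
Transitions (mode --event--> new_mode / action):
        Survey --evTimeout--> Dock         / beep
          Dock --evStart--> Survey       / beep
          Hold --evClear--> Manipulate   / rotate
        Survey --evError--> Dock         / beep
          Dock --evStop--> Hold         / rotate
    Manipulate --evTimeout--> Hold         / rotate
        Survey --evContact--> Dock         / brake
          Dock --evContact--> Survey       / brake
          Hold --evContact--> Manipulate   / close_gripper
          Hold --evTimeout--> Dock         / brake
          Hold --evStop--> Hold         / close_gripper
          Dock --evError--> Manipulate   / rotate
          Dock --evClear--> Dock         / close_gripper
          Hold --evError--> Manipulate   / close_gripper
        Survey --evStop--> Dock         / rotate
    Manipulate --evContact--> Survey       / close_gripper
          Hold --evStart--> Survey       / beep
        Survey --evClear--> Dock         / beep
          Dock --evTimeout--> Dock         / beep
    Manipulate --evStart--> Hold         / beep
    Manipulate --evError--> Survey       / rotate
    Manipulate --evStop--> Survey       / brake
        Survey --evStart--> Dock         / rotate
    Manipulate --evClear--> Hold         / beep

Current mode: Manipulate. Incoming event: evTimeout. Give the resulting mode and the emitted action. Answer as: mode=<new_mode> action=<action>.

current mode = Manipulate; filter table to that mode:
  (Manipulate, evTimeout) → (Hold, rotate)  ← event matches
  (Manipulate, evContact) → (Survey, close_gripper)
  (Manipulate, evStart) → (Hold, beep)
  (Manipulate, evError) → (Survey, rotate)
  (Manipulate, evStop) → (Survey, brake)
  (Manipulate, evClear) → (Hold, beep)
event = evTimeout selects (Hold, rotate)

mode=Hold action=rotate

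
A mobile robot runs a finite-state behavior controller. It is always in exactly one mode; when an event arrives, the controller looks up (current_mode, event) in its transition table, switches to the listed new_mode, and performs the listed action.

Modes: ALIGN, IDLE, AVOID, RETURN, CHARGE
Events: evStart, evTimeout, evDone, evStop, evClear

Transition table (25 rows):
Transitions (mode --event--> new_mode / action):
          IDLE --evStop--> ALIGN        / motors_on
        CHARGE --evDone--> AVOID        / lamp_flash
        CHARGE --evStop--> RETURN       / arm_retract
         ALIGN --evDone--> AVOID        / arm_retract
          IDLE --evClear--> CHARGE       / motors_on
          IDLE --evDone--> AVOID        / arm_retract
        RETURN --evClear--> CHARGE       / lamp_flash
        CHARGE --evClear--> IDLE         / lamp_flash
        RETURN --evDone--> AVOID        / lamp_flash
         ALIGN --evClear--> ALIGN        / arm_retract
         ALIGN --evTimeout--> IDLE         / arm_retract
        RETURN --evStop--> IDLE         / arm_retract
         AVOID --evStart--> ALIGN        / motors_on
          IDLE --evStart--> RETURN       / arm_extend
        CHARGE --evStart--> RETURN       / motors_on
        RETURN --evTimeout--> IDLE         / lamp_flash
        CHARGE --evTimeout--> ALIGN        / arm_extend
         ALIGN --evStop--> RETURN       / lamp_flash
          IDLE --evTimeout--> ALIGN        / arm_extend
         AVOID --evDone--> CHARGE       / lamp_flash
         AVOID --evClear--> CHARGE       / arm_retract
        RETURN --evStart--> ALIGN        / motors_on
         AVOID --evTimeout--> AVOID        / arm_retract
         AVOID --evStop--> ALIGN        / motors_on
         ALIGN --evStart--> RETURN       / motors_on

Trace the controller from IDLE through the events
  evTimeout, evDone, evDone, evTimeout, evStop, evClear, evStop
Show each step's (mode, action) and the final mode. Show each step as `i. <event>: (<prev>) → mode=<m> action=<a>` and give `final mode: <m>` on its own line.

final mode: RETURN

1. evTimeout: (IDLE) → mode=ALIGN action=arm_extend
2. evDone: (ALIGN) → mode=AVOID action=arm_retract
3. evDone: (AVOID) → mode=CHARGE action=lamp_flash
4. evTimeout: (CHARGE) → mode=ALIGN action=arm_extend
5. evStop: (ALIGN) → mode=RETURN action=lamp_flash
6. evClear: (RETURN) → mode=CHARGE action=lamp_flash
7. evStop: (CHARGE) → mode=RETURN action=arm_retract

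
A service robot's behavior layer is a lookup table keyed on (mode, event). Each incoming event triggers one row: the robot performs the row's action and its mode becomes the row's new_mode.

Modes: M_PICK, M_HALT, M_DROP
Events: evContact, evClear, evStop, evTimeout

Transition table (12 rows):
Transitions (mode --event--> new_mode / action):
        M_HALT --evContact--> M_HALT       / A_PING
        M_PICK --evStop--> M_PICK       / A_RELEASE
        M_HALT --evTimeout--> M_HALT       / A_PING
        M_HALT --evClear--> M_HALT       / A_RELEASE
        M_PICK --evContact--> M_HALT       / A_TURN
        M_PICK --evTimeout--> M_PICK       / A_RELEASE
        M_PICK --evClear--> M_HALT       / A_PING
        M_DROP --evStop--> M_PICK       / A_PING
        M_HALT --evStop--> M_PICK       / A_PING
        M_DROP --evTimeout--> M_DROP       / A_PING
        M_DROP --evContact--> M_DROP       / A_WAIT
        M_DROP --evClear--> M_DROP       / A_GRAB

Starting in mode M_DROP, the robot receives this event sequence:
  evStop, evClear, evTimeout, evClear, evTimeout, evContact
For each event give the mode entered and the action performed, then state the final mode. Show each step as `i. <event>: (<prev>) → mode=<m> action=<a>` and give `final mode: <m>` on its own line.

final mode: M_HALT

1. evStop: (M_DROP) → mode=M_PICK action=A_PING
2. evClear: (M_PICK) → mode=M_HALT action=A_PING
3. evTimeout: (M_HALT) → mode=M_HALT action=A_PING
4. evClear: (M_HALT) → mode=M_HALT action=A_RELEASE
5. evTimeout: (M_HALT) → mode=M_HALT action=A_PING
6. evContact: (M_HALT) → mode=M_HALT action=A_PING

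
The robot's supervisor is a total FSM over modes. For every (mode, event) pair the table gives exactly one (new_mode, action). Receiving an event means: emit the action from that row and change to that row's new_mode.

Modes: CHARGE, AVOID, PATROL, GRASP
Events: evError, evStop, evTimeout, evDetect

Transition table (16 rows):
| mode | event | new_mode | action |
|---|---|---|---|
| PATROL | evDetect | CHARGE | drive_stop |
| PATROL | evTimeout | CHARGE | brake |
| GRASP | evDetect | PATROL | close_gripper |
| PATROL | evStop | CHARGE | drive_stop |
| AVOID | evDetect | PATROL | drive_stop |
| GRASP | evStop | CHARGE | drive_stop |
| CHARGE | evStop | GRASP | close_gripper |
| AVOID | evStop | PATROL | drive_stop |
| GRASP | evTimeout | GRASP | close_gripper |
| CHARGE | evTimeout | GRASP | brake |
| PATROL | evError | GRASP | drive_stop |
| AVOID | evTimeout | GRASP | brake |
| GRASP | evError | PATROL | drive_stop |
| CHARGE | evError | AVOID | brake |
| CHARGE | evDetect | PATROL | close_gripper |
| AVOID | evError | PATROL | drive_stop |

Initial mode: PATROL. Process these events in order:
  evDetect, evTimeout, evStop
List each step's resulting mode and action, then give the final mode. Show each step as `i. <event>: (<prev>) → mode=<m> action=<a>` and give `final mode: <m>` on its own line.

1. evDetect: (PATROL) → mode=CHARGE action=drive_stop
2. evTimeout: (CHARGE) → mode=GRASP action=brake
3. evStop: (GRASP) → mode=CHARGE action=drive_stop

final mode: CHARGE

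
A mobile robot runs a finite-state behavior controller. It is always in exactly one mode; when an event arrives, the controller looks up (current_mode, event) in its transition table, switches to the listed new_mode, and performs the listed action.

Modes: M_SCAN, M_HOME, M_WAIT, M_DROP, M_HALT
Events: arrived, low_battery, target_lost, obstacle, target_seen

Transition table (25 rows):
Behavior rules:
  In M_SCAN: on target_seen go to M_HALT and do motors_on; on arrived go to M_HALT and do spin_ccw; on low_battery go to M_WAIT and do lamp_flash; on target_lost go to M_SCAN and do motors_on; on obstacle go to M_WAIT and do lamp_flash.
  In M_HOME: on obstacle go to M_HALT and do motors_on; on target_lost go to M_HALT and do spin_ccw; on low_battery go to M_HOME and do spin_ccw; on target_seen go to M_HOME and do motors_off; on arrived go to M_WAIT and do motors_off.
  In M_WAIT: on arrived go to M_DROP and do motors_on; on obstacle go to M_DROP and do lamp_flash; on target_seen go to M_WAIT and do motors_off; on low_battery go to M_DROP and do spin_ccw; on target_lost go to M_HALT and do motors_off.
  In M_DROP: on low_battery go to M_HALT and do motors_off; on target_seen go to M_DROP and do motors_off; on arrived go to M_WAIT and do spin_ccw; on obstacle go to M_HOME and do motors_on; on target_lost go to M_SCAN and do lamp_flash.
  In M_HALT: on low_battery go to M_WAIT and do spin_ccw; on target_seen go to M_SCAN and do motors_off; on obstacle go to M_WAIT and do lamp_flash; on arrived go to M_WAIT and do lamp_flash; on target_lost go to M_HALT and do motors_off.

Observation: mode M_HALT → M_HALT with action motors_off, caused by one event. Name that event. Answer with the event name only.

try arrived: (M_HALT, arrived) → (M_WAIT, lamp_flash)
try low_battery: (M_HALT, low_battery) → (M_WAIT, spin_ccw)
try target_lost: (M_HALT, target_lost) → (M_HALT, motors_off)  ← matches
try obstacle: (M_HALT, obstacle) → (M_WAIT, lamp_flash)
try target_seen: (M_HALT, target_seen) → (M_SCAN, motors_off)

target_lost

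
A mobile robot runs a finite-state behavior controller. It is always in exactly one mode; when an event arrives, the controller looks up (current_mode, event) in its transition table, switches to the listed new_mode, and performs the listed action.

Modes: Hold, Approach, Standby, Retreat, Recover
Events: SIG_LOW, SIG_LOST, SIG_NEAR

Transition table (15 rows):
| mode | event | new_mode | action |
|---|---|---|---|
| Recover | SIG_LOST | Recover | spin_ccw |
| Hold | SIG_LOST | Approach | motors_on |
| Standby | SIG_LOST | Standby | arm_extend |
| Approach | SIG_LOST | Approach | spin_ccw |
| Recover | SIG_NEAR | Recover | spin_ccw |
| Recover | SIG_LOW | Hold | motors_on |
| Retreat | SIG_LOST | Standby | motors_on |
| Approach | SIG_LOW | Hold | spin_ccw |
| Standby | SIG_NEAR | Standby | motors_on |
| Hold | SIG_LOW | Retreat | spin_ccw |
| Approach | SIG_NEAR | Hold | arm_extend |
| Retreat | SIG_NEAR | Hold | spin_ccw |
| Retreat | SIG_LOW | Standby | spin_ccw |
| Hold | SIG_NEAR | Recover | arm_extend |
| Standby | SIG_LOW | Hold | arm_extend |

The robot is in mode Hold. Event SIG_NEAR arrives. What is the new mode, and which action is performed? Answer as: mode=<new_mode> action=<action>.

mode=Recover action=arm_extend

current mode = Hold; filter table to that mode:
  (Hold, SIG_LOST) → (Approach, motors_on)
  (Hold, SIG_LOW) → (Retreat, spin_ccw)
  (Hold, SIG_NEAR) → (Recover, arm_extend)  ← event matches
event = SIG_NEAR selects (Recover, arm_extend)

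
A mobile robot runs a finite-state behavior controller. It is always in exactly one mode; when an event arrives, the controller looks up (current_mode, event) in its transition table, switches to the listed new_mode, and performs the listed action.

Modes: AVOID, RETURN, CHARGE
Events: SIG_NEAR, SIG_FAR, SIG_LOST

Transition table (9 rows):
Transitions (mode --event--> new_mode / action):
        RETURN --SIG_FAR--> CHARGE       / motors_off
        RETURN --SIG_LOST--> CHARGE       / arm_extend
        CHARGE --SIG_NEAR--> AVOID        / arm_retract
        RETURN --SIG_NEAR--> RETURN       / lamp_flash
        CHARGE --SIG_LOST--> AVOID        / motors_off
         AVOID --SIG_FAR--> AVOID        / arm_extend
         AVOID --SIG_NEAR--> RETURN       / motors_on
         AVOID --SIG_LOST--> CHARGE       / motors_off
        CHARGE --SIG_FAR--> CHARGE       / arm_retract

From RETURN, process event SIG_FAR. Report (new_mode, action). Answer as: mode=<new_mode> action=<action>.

mode=CHARGE action=motors_off

current mode = RETURN; filter table to that mode:
  (RETURN, SIG_FAR) → (CHARGE, motors_off)  ← event matches
  (RETURN, SIG_LOST) → (CHARGE, arm_extend)
  (RETURN, SIG_NEAR) → (RETURN, lamp_flash)
event = SIG_FAR selects (CHARGE, motors_off)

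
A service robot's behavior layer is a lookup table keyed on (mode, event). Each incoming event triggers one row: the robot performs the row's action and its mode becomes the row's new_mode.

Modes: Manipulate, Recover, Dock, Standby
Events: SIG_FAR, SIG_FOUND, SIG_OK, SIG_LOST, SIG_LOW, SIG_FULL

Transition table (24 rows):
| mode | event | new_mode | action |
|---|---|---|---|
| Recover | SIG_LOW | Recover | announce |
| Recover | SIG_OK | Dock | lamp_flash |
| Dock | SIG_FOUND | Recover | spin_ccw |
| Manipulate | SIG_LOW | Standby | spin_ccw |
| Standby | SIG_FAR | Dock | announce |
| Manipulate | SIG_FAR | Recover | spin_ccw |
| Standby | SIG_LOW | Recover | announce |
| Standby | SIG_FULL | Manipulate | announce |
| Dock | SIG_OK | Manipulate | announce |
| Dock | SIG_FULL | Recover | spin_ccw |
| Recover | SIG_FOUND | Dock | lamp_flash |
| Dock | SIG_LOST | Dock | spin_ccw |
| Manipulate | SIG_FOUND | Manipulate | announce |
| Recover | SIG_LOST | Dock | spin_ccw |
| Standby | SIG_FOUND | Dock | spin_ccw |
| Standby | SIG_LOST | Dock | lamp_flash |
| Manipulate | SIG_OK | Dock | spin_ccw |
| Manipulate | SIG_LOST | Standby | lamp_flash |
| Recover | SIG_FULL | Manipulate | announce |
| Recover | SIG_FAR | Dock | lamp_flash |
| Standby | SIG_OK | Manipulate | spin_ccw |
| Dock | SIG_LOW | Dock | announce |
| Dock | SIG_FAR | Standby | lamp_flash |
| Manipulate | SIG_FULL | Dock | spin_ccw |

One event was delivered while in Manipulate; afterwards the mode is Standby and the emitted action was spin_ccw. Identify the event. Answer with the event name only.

SIG_LOW

try SIG_FAR: (Manipulate, SIG_FAR) → (Recover, spin_ccw)
try SIG_FOUND: (Manipulate, SIG_FOUND) → (Manipulate, announce)
try SIG_OK: (Manipulate, SIG_OK) → (Dock, spin_ccw)
try SIG_LOST: (Manipulate, SIG_LOST) → (Standby, lamp_flash)
try SIG_LOW: (Manipulate, SIG_LOW) → (Standby, spin_ccw)  ← matches
try SIG_FULL: (Manipulate, SIG_FULL) → (Dock, spin_ccw)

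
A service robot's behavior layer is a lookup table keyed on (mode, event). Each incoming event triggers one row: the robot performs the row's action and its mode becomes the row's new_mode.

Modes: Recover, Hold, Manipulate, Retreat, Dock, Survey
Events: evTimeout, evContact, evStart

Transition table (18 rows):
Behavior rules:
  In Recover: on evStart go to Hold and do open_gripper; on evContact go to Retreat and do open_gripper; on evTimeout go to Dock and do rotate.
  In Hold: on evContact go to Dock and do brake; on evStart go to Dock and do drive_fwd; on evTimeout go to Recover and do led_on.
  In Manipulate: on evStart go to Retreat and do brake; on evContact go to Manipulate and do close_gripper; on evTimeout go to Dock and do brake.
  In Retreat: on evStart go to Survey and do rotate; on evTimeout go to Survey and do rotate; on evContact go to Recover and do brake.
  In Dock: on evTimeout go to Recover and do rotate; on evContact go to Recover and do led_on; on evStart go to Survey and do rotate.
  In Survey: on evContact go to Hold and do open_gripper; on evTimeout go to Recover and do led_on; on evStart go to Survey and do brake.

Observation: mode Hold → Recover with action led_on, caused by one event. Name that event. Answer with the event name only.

evTimeout

try evTimeout: (Hold, evTimeout) → (Recover, led_on)  ← matches
try evContact: (Hold, evContact) → (Dock, brake)
try evStart: (Hold, evStart) → (Dock, drive_fwd)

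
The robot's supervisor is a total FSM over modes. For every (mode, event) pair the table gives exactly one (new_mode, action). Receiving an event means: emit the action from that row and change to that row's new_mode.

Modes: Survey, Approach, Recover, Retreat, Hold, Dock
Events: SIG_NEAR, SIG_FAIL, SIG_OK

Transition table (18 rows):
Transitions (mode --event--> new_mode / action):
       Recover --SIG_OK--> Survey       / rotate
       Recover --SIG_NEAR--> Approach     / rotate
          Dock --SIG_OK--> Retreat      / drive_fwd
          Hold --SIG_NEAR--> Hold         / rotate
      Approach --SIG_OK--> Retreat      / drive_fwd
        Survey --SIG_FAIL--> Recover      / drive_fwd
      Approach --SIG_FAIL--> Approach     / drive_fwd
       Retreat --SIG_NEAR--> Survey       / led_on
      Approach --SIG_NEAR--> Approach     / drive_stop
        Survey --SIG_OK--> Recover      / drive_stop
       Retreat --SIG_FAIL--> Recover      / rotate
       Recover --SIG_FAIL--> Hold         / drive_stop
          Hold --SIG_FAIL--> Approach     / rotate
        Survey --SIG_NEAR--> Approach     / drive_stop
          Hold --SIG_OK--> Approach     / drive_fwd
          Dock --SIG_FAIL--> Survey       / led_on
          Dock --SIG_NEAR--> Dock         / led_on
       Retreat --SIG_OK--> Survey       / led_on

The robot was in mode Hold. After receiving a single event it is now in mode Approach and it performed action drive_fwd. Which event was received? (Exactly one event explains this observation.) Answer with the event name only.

SIG_OK

try SIG_NEAR: (Hold, SIG_NEAR) → (Hold, rotate)
try SIG_FAIL: (Hold, SIG_FAIL) → (Approach, rotate)
try SIG_OK: (Hold, SIG_OK) → (Approach, drive_fwd)  ← matches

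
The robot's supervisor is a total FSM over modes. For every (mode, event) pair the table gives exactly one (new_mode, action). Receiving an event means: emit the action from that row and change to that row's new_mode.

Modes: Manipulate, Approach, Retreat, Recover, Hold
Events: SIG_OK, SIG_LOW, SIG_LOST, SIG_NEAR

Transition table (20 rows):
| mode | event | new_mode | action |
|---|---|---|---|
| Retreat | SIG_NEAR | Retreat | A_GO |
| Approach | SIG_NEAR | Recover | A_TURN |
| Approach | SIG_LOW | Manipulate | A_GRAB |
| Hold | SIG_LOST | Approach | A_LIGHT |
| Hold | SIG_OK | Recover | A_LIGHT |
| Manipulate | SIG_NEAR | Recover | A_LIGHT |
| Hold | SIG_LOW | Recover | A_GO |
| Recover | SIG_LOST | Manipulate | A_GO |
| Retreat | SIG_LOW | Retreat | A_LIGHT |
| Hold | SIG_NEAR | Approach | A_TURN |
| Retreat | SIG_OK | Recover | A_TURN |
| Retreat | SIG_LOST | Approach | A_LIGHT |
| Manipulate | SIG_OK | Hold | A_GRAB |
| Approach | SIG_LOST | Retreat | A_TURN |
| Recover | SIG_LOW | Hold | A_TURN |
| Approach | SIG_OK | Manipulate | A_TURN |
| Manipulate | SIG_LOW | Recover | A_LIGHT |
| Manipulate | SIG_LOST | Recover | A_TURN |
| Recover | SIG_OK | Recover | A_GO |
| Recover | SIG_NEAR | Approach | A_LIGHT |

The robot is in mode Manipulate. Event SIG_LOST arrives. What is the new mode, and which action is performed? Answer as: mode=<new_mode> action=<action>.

current mode = Manipulate; filter table to that mode:
  (Manipulate, SIG_NEAR) → (Recover, A_LIGHT)
  (Manipulate, SIG_OK) → (Hold, A_GRAB)
  (Manipulate, SIG_LOW) → (Recover, A_LIGHT)
  (Manipulate, SIG_LOST) → (Recover, A_TURN)  ← event matches
event = SIG_LOST selects (Recover, A_TURN)

mode=Recover action=A_TURN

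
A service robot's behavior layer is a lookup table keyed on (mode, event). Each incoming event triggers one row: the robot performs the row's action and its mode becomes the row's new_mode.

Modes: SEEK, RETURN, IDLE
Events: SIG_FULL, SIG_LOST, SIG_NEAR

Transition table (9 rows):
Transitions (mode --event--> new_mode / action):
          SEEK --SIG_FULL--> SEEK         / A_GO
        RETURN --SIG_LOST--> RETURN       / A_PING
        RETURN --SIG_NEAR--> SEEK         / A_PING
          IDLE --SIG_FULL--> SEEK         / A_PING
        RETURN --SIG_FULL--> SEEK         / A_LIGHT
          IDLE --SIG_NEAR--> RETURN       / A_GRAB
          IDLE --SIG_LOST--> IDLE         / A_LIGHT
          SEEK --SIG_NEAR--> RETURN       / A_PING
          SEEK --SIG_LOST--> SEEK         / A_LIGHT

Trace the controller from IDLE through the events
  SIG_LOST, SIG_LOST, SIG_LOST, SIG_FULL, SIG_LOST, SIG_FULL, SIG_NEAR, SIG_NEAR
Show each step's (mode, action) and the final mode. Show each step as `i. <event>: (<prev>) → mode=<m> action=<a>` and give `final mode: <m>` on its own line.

1. SIG_LOST: (IDLE) → mode=IDLE action=A_LIGHT
2. SIG_LOST: (IDLE) → mode=IDLE action=A_LIGHT
3. SIG_LOST: (IDLE) → mode=IDLE action=A_LIGHT
4. SIG_FULL: (IDLE) → mode=SEEK action=A_PING
5. SIG_LOST: (SEEK) → mode=SEEK action=A_LIGHT
6. SIG_FULL: (SEEK) → mode=SEEK action=A_GO
7. SIG_NEAR: (SEEK) → mode=RETURN action=A_PING
8. SIG_NEAR: (RETURN) → mode=SEEK action=A_PING

final mode: SEEK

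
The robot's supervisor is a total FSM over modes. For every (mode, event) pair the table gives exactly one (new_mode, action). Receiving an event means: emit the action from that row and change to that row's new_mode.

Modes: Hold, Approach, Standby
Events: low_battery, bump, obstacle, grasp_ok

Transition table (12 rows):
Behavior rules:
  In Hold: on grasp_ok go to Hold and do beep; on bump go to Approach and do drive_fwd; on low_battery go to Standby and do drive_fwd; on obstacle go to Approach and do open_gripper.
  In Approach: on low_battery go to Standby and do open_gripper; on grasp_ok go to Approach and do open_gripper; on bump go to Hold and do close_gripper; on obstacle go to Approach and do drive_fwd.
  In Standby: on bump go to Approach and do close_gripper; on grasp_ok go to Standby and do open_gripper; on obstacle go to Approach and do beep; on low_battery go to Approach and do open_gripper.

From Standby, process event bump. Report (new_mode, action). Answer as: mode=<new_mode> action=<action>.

mode=Approach action=close_gripper

current mode = Standby; filter table to that mode:
  (Standby, bump) → (Approach, close_gripper)  ← event matches
  (Standby, grasp_ok) → (Standby, open_gripper)
  (Standby, obstacle) → (Approach, beep)
  (Standby, low_battery) → (Approach, open_gripper)
event = bump selects (Approach, close_gripper)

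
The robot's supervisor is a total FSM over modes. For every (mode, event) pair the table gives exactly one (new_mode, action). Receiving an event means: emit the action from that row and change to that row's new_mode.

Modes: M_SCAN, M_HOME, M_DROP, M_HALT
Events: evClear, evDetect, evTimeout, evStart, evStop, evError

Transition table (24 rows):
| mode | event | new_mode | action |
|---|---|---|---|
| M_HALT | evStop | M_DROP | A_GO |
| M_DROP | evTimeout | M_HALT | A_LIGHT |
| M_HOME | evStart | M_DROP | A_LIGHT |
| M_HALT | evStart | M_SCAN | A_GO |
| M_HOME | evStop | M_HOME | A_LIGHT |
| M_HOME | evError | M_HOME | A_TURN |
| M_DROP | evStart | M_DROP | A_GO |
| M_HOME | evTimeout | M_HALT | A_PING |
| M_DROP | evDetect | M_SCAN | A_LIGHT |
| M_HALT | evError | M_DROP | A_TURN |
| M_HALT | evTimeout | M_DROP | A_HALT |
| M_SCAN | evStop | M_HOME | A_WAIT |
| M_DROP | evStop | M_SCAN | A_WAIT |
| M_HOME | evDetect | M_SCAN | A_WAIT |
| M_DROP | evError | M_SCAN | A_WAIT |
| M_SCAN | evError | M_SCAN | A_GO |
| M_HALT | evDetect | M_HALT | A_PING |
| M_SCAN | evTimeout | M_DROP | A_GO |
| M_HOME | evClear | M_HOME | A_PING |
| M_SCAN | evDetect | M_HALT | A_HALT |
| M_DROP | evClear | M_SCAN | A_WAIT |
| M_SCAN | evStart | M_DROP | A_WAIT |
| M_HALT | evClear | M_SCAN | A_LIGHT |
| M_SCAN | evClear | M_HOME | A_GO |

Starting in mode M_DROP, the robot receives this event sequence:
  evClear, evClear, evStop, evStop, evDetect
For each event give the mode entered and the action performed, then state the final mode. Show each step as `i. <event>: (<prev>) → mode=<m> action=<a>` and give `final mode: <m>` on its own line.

final mode: M_SCAN

1. evClear: (M_DROP) → mode=M_SCAN action=A_WAIT
2. evClear: (M_SCAN) → mode=M_HOME action=A_GO
3. evStop: (M_HOME) → mode=M_HOME action=A_LIGHT
4. evStop: (M_HOME) → mode=M_HOME action=A_LIGHT
5. evDetect: (M_HOME) → mode=M_SCAN action=A_WAIT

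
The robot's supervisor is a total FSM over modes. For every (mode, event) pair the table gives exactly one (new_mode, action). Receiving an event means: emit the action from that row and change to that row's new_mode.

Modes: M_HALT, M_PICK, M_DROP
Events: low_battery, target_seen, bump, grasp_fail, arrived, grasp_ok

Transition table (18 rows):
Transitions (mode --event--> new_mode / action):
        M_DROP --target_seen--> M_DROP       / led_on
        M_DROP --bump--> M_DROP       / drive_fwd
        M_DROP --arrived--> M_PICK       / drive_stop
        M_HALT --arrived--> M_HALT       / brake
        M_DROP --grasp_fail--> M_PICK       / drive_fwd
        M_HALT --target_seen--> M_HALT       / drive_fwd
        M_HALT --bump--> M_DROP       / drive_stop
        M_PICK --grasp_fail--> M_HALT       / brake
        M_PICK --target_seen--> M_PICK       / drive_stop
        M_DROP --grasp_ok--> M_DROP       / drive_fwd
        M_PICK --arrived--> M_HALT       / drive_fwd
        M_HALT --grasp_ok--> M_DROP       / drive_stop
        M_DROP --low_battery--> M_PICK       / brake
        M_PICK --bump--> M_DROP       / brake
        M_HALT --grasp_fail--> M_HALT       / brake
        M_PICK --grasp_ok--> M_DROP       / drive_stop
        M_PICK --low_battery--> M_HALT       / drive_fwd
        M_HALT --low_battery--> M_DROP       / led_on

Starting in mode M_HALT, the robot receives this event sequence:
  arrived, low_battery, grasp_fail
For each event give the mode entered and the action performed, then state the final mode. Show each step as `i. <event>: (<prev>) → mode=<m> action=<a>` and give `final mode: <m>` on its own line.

final mode: M_PICK

1. arrived: (M_HALT) → mode=M_HALT action=brake
2. low_battery: (M_HALT) → mode=M_DROP action=led_on
3. grasp_fail: (M_DROP) → mode=M_PICK action=drive_fwd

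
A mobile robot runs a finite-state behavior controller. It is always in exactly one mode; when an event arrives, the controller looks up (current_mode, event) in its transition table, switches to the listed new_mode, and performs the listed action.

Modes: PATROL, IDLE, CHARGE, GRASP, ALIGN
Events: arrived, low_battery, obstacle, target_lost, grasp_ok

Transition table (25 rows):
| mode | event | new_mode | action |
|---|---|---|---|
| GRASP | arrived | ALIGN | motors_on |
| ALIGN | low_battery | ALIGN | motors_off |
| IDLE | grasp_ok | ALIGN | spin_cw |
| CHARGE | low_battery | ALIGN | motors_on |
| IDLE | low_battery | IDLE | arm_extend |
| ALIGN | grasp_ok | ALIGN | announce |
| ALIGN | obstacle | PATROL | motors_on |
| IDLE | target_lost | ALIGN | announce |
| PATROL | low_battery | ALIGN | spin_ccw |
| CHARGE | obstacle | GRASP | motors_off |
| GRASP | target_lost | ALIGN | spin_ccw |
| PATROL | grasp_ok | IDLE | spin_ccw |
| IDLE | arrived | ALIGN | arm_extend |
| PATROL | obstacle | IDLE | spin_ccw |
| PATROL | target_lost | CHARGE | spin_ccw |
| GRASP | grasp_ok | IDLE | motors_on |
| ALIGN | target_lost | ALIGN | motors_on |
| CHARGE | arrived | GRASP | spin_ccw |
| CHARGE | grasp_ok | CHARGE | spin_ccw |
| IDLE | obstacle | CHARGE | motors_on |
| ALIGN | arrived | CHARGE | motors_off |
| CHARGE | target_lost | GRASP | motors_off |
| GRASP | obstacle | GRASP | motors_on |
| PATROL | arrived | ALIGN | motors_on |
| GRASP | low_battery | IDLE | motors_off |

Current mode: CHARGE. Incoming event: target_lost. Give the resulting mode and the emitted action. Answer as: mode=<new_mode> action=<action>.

mode=GRASP action=motors_off

current mode = CHARGE; filter table to that mode:
  (CHARGE, low_battery) → (ALIGN, motors_on)
  (CHARGE, obstacle) → (GRASP, motors_off)
  (CHARGE, arrived) → (GRASP, spin_ccw)
  (CHARGE, grasp_ok) → (CHARGE, spin_ccw)
  (CHARGE, target_lost) → (GRASP, motors_off)  ← event matches
event = target_lost selects (GRASP, motors_off)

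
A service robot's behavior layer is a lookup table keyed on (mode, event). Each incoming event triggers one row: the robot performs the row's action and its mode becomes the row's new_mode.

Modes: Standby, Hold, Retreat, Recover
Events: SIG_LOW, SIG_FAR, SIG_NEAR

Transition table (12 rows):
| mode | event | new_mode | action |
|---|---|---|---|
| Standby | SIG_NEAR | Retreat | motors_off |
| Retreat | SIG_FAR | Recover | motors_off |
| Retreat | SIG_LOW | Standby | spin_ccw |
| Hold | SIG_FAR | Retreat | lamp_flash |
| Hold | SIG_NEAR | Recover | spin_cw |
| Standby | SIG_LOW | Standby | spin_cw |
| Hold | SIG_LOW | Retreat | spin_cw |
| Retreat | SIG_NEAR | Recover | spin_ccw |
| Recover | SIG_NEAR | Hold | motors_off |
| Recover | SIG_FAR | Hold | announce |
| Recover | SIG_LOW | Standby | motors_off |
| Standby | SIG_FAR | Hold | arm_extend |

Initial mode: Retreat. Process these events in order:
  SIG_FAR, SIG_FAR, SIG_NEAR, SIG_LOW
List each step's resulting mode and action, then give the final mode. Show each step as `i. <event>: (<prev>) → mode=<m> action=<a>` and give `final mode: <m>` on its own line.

1. SIG_FAR: (Retreat) → mode=Recover action=motors_off
2. SIG_FAR: (Recover) → mode=Hold action=announce
3. SIG_NEAR: (Hold) → mode=Recover action=spin_cw
4. SIG_LOW: (Recover) → mode=Standby action=motors_off

final mode: Standby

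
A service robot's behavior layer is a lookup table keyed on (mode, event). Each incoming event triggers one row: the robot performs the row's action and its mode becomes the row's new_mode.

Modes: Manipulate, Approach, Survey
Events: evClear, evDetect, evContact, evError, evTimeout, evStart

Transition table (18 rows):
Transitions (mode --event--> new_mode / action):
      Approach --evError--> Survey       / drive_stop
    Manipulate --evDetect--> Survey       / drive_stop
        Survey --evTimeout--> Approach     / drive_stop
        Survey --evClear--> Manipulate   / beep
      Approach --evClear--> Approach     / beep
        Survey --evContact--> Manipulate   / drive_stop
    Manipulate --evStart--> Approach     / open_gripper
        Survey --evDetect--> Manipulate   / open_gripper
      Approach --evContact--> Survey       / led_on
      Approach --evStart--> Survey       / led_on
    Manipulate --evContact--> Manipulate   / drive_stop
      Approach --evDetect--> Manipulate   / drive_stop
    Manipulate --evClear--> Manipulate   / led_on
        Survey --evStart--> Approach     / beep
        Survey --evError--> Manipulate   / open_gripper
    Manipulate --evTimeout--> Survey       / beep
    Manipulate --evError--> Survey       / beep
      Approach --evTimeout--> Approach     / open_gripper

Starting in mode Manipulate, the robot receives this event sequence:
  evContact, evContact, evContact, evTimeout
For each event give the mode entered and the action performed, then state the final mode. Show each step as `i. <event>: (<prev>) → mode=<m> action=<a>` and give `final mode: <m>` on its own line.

1. evContact: (Manipulate) → mode=Manipulate action=drive_stop
2. evContact: (Manipulate) → mode=Manipulate action=drive_stop
3. evContact: (Manipulate) → mode=Manipulate action=drive_stop
4. evTimeout: (Manipulate) → mode=Survey action=beep

final mode: Survey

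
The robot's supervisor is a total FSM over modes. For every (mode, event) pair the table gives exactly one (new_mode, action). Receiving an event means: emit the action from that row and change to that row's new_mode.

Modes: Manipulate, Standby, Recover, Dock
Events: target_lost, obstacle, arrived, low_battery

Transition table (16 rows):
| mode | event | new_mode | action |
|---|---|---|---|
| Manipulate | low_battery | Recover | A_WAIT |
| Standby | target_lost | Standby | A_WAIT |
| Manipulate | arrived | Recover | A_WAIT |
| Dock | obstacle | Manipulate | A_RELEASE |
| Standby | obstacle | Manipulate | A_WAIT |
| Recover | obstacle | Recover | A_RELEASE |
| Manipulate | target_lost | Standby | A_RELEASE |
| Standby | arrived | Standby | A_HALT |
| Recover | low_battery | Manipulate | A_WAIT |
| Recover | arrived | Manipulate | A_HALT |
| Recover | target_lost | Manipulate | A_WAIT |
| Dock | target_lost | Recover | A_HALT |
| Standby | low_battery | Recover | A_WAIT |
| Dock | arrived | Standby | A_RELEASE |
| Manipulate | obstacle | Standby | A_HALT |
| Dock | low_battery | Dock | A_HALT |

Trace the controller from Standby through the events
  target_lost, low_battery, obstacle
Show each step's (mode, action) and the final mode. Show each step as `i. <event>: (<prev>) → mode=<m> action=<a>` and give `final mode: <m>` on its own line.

1. target_lost: (Standby) → mode=Standby action=A_WAIT
2. low_battery: (Standby) → mode=Recover action=A_WAIT
3. obstacle: (Recover) → mode=Recover action=A_RELEASE

final mode: Recover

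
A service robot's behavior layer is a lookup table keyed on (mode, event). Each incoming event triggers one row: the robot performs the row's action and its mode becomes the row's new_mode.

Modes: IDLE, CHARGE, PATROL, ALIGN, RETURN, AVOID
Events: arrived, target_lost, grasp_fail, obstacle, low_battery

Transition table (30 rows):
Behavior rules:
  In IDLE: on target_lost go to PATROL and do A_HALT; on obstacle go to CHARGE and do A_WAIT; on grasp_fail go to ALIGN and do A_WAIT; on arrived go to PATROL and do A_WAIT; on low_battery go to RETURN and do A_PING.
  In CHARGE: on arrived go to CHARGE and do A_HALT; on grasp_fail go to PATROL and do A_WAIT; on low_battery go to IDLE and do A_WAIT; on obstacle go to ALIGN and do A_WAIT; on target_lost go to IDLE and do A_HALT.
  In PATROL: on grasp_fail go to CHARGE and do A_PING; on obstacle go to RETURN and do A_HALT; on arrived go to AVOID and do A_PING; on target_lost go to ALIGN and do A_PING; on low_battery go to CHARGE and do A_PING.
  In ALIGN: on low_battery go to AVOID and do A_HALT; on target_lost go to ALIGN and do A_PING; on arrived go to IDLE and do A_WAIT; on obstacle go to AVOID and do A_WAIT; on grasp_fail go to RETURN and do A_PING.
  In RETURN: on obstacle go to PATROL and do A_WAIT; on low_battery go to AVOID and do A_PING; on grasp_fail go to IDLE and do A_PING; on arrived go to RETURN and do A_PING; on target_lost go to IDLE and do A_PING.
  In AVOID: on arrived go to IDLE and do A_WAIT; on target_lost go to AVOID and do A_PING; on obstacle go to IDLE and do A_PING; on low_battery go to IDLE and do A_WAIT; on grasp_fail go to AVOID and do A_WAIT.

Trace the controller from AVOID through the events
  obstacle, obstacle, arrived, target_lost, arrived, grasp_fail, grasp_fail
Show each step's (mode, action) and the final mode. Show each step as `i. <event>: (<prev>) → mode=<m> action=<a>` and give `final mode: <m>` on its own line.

1. obstacle: (AVOID) → mode=IDLE action=A_PING
2. obstacle: (IDLE) → mode=CHARGE action=A_WAIT
3. arrived: (CHARGE) → mode=CHARGE action=A_HALT
4. target_lost: (CHARGE) → mode=IDLE action=A_HALT
5. arrived: (IDLE) → mode=PATROL action=A_WAIT
6. grasp_fail: (PATROL) → mode=CHARGE action=A_PING
7. grasp_fail: (CHARGE) → mode=PATROL action=A_WAIT

final mode: PATROL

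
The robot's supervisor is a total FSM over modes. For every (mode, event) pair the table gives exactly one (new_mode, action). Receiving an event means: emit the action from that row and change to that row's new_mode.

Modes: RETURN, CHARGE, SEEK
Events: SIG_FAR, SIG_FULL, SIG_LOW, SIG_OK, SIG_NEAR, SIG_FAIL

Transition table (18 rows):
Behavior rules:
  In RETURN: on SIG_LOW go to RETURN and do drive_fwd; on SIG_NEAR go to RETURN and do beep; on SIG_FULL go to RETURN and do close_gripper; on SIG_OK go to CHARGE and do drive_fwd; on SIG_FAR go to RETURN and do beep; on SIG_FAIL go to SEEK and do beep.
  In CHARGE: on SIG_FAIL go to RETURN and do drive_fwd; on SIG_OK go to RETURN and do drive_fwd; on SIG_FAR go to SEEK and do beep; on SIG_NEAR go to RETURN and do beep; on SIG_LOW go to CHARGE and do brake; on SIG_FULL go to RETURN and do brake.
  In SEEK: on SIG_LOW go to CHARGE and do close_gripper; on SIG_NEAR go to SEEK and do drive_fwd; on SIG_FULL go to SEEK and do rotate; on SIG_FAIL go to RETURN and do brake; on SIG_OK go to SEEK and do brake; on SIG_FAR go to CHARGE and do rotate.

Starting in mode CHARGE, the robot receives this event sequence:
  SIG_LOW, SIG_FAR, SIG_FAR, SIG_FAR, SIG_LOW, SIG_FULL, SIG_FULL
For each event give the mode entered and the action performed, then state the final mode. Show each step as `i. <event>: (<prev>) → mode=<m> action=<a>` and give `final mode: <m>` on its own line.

final mode: RETURN

1. SIG_LOW: (CHARGE) → mode=CHARGE action=brake
2. SIG_FAR: (CHARGE) → mode=SEEK action=beep
3. SIG_FAR: (SEEK) → mode=CHARGE action=rotate
4. SIG_FAR: (CHARGE) → mode=SEEK action=beep
5. SIG_LOW: (SEEK) → mode=CHARGE action=close_gripper
6. SIG_FULL: (CHARGE) → mode=RETURN action=brake
7. SIG_FULL: (RETURN) → mode=RETURN action=close_gripper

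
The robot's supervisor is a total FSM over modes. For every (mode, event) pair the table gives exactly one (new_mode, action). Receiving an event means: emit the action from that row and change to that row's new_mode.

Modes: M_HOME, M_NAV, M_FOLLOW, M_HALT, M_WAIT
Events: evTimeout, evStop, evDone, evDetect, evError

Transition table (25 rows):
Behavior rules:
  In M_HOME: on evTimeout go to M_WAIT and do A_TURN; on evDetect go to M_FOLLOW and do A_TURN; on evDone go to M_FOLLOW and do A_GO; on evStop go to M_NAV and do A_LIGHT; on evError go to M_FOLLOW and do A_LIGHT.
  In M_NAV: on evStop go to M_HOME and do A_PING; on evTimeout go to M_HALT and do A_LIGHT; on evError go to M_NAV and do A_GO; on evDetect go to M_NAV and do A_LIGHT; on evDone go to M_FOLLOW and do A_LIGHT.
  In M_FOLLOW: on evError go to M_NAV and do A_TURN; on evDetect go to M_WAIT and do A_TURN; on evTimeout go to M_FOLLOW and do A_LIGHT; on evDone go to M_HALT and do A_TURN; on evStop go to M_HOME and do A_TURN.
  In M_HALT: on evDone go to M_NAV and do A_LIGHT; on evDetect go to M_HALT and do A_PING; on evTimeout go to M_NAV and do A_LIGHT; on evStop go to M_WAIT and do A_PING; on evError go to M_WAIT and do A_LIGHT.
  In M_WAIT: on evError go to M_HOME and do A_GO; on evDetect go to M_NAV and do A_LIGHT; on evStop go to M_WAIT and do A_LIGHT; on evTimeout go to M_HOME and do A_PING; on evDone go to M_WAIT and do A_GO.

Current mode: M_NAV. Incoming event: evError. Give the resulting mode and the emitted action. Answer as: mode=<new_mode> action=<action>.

current mode = M_NAV; filter table to that mode:
  (M_NAV, evStop) → (M_HOME, A_PING)
  (M_NAV, evTimeout) → (M_HALT, A_LIGHT)
  (M_NAV, evError) → (M_NAV, A_GO)  ← event matches
  (M_NAV, evDetect) → (M_NAV, A_LIGHT)
  (M_NAV, evDone) → (M_FOLLOW, A_LIGHT)
event = evError selects (M_NAV, A_GO)

mode=M_NAV action=A_GO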